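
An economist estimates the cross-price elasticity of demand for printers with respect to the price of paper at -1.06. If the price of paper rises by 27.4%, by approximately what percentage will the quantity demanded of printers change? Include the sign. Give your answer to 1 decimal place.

-29.0%

%ΔQ ≈ ε × %ΔP of paper = -1.06 × (27.4%) = -29.0%.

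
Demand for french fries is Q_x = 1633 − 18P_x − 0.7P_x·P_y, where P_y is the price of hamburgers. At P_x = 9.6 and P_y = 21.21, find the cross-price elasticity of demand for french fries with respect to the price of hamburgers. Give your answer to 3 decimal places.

-0.108

At P_x = 9.6 and P_y = 21.21: Q_x = 1317.669.
∂Q_x/∂P_y = -0.7P_x = -0.7(9.6) = -6.7200.
ε = (∂Q_x/∂P_y)(P_y/Q_x) = -6.7200 × (21.21/1317.669) ≈ -0.108.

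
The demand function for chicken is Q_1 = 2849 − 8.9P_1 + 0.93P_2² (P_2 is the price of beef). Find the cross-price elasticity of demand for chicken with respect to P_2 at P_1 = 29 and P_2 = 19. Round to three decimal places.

At P_1 = 29 and P_2 = 19: Q_1 = 2926.63.
∂Q_1/∂P_2 = 1.86P_2 = 1.86(19) = 35.3400.
ε = (∂Q_1/∂P_2)(P_2/Q_1) = 35.3400 × (19/2926.63) ≈ 0.229.

0.229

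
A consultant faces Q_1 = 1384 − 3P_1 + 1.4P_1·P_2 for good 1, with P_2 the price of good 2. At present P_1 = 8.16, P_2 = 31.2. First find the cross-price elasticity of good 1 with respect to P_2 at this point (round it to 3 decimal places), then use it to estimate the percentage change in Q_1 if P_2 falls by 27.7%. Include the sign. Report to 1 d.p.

-5.8%

At P_1 = 8.16, P_2 = 31.2: Q_1 = 1715.949.
∂Q_1/∂P_2 = 1.4P_1 = 11.4240.
ε = (∂Q_1/∂P_2)(P_2/Q_1) = 11.4240 × 31.2/1715.949 ≈ 0.208.
%ΔQ_1 ≈ ε × %ΔP_2 = 0.208 × (-27.7%) = -5.8%.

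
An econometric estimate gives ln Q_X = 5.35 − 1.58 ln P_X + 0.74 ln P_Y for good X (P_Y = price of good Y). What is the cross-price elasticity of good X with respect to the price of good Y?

0.74

In a log-linear (constant-elasticity) demand function, the coefficient on ln P_Y is the cross-price elasticity.
ε = 0.74. Positive, so good X and good Y are substitutes.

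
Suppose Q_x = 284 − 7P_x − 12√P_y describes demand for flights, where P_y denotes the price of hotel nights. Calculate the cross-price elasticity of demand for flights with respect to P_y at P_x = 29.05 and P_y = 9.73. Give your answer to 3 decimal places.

At P_x = 29.05 and P_y = 9.73: Q_x = 43.218.
∂Q_x/∂P_y = -12/(2√P_y) = -12/(2√9.73) = -1.9235.
ε = (∂Q_x/∂P_y)(P_y/Q_x) = -1.9235 × (9.73/43.218) ≈ -0.433.

-0.433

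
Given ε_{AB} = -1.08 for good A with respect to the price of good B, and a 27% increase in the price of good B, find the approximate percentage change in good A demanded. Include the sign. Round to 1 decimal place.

%ΔQ ≈ ε × %ΔP of good B = -1.08 × (27%) = -29.2%.
Demand for good A falls by about 29.2%.

-29.2%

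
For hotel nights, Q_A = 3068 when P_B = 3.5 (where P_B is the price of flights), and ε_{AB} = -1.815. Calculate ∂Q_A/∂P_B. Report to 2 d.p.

-1590.98

ε = (∂Q_A/∂P_B)·(P_B/Q_A) ⇒ ∂Q_A/∂P_B = ε·Q_A/P_B = -1.815 × 3068/3.5 ≈ -1590.98.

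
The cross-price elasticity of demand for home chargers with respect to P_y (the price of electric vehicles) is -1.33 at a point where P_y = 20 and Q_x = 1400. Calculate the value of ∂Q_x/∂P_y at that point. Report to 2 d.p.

ε = (∂Q_x/∂P_y)·(P_y/Q_x) ⇒ ∂Q_x/∂P_y = ε·Q_x/P_y = -1.33 × 1400/20 ≈ -93.10.

-93.10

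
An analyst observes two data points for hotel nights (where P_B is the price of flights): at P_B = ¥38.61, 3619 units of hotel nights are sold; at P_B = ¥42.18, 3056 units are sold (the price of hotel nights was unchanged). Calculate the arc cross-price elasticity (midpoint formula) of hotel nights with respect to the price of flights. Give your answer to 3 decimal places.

ΔQ_A = 3056 − 3619 = -563; ΔP_B = 42.18 − 38.61 = 3.57.
Midpoints: Q̄_A = 3337.5, P̄_B = 40.39.
ε = (ΔQ_A/Q̄_A)/(ΔP_B/P̄_B) = (-563/3337.5)/(3.57/40.39) ≈ -1.909.
ε < 0: hotel nights and flights are complements.

-1.909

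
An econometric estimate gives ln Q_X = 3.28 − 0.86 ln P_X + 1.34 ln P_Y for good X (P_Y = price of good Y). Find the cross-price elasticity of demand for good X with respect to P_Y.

In a log-linear (constant-elasticity) demand function, the coefficient on ln P_Y is the cross-price elasticity.
ε = 1.34. Positive, so good X and good Y are substitutes.

1.34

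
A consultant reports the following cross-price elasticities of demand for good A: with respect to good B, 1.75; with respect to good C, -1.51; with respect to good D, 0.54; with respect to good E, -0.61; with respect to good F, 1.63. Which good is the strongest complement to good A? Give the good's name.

Complements have ε < 0. The most negative value is -1.51 (good C).

good C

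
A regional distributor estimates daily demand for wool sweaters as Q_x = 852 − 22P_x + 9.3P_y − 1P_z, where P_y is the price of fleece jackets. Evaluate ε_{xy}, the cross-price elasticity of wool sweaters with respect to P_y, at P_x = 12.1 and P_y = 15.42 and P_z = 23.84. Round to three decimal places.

At P_x = 12.1 and P_y = 15.42 and P_z = 23.84: Q_x = 705.366.
∂Q_x/∂P_y = 9.3.
ε = (∂Q_x/∂P_y)(P_y/Q_x) = 9.3 × (15.42/705.366) ≈ 0.203.

0.203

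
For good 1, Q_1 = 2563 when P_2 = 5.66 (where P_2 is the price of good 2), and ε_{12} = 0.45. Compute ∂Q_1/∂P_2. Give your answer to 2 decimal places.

ε = (∂Q_1/∂P_2)·(P_2/Q_1) ⇒ ∂Q_1/∂P_2 = ε·Q_1/P_2 = 0.45 × 2563/5.66 ≈ 203.77.

203.77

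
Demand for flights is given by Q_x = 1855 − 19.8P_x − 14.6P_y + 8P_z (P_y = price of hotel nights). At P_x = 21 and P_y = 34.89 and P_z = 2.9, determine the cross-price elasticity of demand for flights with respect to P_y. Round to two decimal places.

At P_x = 21 and P_y = 34.89 and P_z = 2.9: Q_x = 953.006.
∂Q_x/∂P_y = -14.6.
ε = (∂Q_x/∂P_y)(P_y/Q_x) = -14.6 × (34.89/953.006) ≈ -0.53.

-0.53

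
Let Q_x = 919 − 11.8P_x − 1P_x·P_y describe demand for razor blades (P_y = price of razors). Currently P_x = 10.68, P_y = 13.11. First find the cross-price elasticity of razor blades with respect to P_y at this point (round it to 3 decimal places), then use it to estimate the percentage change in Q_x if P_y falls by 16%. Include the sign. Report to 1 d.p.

3.4%

At P_x = 10.68, P_y = 13.11: Q_x = 652.961.
∂Q_x/∂P_y = -1P_x = -10.6800.
ε = (∂Q_x/∂P_y)(P_y/Q_x) = -10.6800 × 13.11/652.961 ≈ -0.214.
%ΔQ_x ≈ ε × %ΔP_y = -0.214 × (-16%) = 3.4%.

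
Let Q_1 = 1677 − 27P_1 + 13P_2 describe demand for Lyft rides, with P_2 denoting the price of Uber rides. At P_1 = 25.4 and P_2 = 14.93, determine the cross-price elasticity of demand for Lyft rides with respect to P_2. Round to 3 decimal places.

At P_1 = 25.4 and P_2 = 14.93: Q_1 = 1185.29.
∂Q_1/∂P_2 = 13.
ε = (∂Q_1/∂P_2)(P_2/Q_1) = 13 × (14.93/1185.29) ≈ 0.164.

0.164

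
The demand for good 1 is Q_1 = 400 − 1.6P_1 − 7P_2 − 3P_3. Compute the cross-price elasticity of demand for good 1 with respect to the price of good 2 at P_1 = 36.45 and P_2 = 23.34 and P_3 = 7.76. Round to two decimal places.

At P_1 = 36.45 and P_2 = 23.34 and P_3 = 7.76: Q_1 = 155.02.
∂Q_1/∂P_2 = -7.
ε = (∂Q_1/∂P_2)(P_2/Q_1) = -7 × (23.34/155.02) ≈ -1.05.

-1.05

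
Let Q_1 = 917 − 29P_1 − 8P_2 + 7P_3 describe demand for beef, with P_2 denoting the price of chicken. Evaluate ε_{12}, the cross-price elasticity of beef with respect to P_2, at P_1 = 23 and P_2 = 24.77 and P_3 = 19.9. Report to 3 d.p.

At P_1 = 23 and P_2 = 24.77 and P_3 = 19.9: Q_1 = 191.14.
∂Q_1/∂P_2 = -8.
ε = (∂Q_1/∂P_2)(P_2/Q_1) = -8 × (24.77/191.14) ≈ -1.037.
Since ε < 0, beef and chicken are complements.

-1.037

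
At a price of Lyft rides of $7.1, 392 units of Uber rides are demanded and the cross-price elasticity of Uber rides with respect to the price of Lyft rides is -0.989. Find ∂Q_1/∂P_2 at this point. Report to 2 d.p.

-54.60

ε = (∂Q_1/∂P_2)·(P_2/Q_1) ⇒ ∂Q_1/∂P_2 = ε·Q_1/P_2 = -0.989 × 392/7.1 ≈ -54.60.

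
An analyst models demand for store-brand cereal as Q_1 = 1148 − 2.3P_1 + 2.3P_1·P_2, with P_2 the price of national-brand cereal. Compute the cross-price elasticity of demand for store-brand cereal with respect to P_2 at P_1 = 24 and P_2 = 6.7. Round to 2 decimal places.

0.25

At P_1 = 24 and P_2 = 6.7: Q_1 = 1462.64.
∂Q_1/∂P_2 = 2.3P_1 = 2.3(24) = 55.2000.
ε = (∂Q_1/∂P_2)(P_2/Q_1) = 55.2000 × (6.7/1462.64) ≈ 0.25.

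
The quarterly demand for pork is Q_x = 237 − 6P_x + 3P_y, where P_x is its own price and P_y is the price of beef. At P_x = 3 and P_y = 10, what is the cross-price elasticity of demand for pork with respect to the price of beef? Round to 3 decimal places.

0.120

At P_x = 3 and P_y = 10: Q_x = 249.
∂Q_x/∂P_y = 3.
ε = (∂Q_x/∂P_y)(P_y/Q_x) = 3 × (10/249) ≈ 0.120.
Since ε > 0, pork and beef are substitutes.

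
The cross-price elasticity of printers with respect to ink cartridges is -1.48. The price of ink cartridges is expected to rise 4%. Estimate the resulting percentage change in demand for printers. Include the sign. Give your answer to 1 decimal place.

%ΔQ ≈ ε × %ΔP of ink cartridges = -1.48 × (4%) = -5.9%.

-5.9%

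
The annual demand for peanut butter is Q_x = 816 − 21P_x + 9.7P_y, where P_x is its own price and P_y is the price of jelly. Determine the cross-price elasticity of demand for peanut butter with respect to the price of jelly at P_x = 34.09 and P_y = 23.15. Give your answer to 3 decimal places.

0.692

At P_x = 34.09 and P_y = 23.15: Q_x = 324.665.
∂Q_x/∂P_y = 9.7.
ε = (∂Q_x/∂P_y)(P_y/Q_x) = 9.7 × (23.15/324.665) ≈ 0.692.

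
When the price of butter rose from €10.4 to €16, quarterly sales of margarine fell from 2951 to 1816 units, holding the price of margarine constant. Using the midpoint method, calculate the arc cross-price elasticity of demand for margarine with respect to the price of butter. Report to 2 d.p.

-1.12

ΔQ_A = 1816 − 2951 = -1135; ΔP_B = 16 − 10.4 = 5.6.
Midpoints: Q̄_A = 2383.5, P̄_B = 13.20.
ε = (ΔQ_A/Q̄_A)/(ΔP_B/P̄_B) = (-1135/2383.5)/(5.6/13.20) ≈ -1.12.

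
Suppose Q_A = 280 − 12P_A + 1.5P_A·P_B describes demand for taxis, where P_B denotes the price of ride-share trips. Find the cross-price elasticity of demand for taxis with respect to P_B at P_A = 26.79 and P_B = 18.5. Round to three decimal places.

1.059

At P_A = 26.79 and P_B = 18.5: Q_A = 701.942.
∂Q_A/∂P_B = 1.5P_A = 1.5(26.79) = 40.1850.
ε = (∂Q_A/∂P_B)(P_B/Q_A) = 40.1850 × (18.5/701.942) ≈ 1.059.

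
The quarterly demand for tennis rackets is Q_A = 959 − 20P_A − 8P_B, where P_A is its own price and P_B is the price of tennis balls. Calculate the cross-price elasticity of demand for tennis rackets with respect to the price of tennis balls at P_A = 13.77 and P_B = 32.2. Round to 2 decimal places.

At P_A = 13.77 and P_B = 32.2: Q_A = 426.
∂Q_A/∂P_B = -8.
ε = (∂Q_A/∂P_B)(P_B/Q_A) = -8 × (32.2/426) ≈ -0.60.

-0.60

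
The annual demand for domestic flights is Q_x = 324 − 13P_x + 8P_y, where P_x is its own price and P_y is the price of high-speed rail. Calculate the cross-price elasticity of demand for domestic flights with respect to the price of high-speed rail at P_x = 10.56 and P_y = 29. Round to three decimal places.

At P_x = 10.56 and P_y = 29: Q_x = 418.72.
∂Q_x/∂P_y = 8.
ε = (∂Q_x/∂P_y)(P_y/Q_x) = 8 × (29/418.72) ≈ 0.554.

0.554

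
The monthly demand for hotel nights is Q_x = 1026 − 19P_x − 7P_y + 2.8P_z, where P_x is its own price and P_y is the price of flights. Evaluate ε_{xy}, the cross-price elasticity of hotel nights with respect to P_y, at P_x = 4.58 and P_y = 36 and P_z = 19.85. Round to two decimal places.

-0.34

At P_x = 4.58 and P_y = 36 and P_z = 19.85: Q_x = 742.56.
∂Q_x/∂P_y = -7.
ε = (∂Q_x/∂P_y)(P_y/Q_x) = -7 × (36/742.56) ≈ -0.34.
Since ε < 0, hotel nights and flights are complements.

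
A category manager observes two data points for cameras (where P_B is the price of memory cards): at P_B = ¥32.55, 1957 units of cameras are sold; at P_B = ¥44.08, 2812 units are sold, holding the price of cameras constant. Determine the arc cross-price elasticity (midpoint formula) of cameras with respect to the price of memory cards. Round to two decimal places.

ΔQ_A = 2812 − 1957 = 855; ΔP_B = 44.08 − 32.55 = 11.53.
Midpoints: Q̄_A = 2384.5, P̄_B = 38.31.
ε = (ΔQ_A/Q̄_A)/(ΔP_B/P̄_B) = (855/2384.5)/(11.53/38.31) ≈ 1.19.
ε > 0: cameras and memory cards are substitutes.

1.19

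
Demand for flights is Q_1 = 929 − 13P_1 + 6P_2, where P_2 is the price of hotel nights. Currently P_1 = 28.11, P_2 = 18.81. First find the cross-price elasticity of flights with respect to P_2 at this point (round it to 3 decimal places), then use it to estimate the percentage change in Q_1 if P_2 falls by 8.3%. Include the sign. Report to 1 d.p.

-1.4%

At P_1 = 28.11, P_2 = 18.81: Q_1 = 676.43.
∂Q_1/∂P_2 = 6.
ε = (∂Q_1/∂P_2)(P_2/Q_1) = 6.0000 × 18.81/676.43 ≈ 0.167.
%ΔQ_1 ≈ ε × %ΔP_2 = 0.167 × (-8.3%) = -1.4%.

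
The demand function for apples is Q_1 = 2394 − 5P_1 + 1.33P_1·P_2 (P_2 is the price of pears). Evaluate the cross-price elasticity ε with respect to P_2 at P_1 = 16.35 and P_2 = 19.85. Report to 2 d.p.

At P_1 = 16.35 and P_2 = 19.85: Q_1 = 2743.898.
∂Q_1/∂P_2 = 1.33P_1 = 1.33(16.35) = 21.7455.
ε = (∂Q_1/∂P_2)(P_2/Q_1) = 21.7455 × (19.85/2743.898) ≈ 0.16.

0.16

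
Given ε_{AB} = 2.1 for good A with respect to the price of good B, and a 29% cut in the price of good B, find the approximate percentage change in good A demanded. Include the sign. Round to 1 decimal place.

-60.9%

%ΔQ ≈ ε × %ΔP of good B = 2.1 × (-29%) = -60.9%.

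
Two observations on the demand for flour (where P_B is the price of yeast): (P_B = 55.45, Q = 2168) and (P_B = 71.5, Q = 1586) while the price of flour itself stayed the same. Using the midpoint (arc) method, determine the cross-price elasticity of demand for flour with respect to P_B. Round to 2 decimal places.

ΔQ_A = 1586 − 2168 = -582; ΔP_B = 71.5 − 55.45 = 16.05.
Midpoints: Q̄_A = 1877.0, P̄_B = 63.48.
ε = (ΔQ_A/Q̄_A)/(ΔP_B/P̄_B) = (-582/1877.0)/(16.05/63.48) ≈ -1.23.

-1.23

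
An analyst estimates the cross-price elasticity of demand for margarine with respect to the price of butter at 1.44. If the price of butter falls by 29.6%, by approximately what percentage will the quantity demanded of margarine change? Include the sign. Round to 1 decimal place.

%ΔQ ≈ ε × %ΔP of butter = 1.44 × (-29.6%) = -42.6%.

-42.6%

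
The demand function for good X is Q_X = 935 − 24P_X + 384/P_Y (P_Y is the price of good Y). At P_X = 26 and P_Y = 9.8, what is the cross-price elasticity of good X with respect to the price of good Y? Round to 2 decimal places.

At P_X = 26 and P_Y = 9.8: Q_X = 350.184.
∂Q_X/∂P_Y = −384/P_Y² = -3.9983.
ε = (∂Q_X/∂P_Y)(P_Y/Q_X) = -3.9983 × (9.8/350.184) ≈ -0.11.

-0.11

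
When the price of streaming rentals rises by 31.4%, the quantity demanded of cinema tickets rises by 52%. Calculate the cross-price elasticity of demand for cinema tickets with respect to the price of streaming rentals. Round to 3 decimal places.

ε = (%ΔQ of cinema tickets) / (%ΔP of streaming rentals) = (52%) / (31.4%) ≈ 1.656.
Positive cross-price elasticity: substitutes.

1.656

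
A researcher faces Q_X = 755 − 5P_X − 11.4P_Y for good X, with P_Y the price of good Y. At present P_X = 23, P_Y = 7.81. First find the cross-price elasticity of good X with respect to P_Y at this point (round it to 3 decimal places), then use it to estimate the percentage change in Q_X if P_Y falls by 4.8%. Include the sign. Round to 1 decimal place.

At P_X = 23, P_Y = 7.81: Q_X = 550.966.
∂Q_X/∂P_Y = -11.4.
ε = (∂Q_X/∂P_Y)(P_Y/Q_X) = -11.4000 × 7.81/550.966 ≈ -0.162.
%ΔQ_X ≈ ε × %ΔP_Y = -0.162 × (-4.8%) = 0.8%.

0.8%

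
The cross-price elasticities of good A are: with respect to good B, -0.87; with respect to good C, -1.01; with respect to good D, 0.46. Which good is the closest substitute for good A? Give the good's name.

good D

Substitutes have ε > 0. Among the positive values, 0.46 (good D) is largest.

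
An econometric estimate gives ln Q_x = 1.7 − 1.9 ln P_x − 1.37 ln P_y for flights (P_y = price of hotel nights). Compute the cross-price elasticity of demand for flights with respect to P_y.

-1.37

In a log-linear (constant-elasticity) demand function, the coefficient on ln P_y is the cross-price elasticity.
ε = -1.37. Negative, so flights and hotel nights are complements.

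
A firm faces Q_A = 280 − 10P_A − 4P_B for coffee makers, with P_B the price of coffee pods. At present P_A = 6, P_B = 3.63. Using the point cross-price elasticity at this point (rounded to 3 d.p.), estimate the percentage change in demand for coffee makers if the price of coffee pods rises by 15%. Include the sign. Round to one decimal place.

At P_A = 6, P_B = 3.63: Q_A = 205.48.
∂Q_A/∂P_B = -4.
ε = (∂Q_A/∂P_B)(P_B/Q_A) = -4.0000 × 3.63/205.48 ≈ -0.071.
%ΔQ_A ≈ ε × %ΔP_B = -0.071 × (15%) = -1.1%.

-1.1%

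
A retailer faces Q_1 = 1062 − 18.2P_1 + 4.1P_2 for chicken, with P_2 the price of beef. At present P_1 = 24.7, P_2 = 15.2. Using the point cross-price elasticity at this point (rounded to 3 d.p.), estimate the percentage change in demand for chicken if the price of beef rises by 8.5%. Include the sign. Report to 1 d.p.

0.8%

At P_1 = 24.7, P_2 = 15.2: Q_1 = 674.78.
∂Q_1/∂P_2 = 4.1.
ε = (∂Q_1/∂P_2)(P_2/Q_1) = 4.1000 × 15.2/674.78 ≈ 0.092.
%ΔQ_1 ≈ ε × %ΔP_2 = 0.092 × (8.5%) = 0.8%.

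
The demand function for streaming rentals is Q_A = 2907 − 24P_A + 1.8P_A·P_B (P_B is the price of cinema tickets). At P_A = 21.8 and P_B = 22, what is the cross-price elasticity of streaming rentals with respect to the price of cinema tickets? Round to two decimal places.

0.27

At P_A = 21.8 and P_B = 22: Q_A = 3247.08.
∂Q_A/∂P_B = 1.8P_A = 1.8(21.8) = 39.2400.
ε = (∂Q_A/∂P_B)(P_B/Q_A) = 39.2400 × (22/3247.08) ≈ 0.27.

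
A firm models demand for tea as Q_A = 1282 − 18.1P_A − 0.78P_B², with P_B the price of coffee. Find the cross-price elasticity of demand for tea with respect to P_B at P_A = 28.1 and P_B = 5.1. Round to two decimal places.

-0.05

At P_A = 28.1 and P_B = 5.1: Q_A = 753.102.
∂Q_A/∂P_B = -1.56P_B = -1.56(5.1) = -7.9560.
ε = (∂Q_A/∂P_B)(P_B/Q_A) = -7.9560 × (5.1/753.102) ≈ -0.05.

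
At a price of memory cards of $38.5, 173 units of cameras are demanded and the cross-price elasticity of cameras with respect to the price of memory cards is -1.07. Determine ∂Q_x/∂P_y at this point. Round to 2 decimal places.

-4.81

ε = (∂Q_x/∂P_y)·(P_y/Q_x) ⇒ ∂Q_x/∂P_y = ε·Q_x/P_y = -1.07 × 173/38.5 ≈ -4.81.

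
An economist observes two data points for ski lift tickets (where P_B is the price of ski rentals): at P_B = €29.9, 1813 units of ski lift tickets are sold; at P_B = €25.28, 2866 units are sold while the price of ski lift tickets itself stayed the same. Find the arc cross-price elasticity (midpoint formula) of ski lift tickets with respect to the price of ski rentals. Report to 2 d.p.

ΔQ_A = 2866 − 1813 = 1053; ΔP_B = 25.28 − 29.9 = -4.62.
Midpoints: Q̄_A = 2339.5, P̄_B = 27.59.
ε = (ΔQ_A/Q̄_A)/(ΔP_B/P̄_B) = (1053/2339.5)/(-4.62/27.59) ≈ -2.69.
ε < 0: ski lift tickets and ski rentals are complements.

-2.69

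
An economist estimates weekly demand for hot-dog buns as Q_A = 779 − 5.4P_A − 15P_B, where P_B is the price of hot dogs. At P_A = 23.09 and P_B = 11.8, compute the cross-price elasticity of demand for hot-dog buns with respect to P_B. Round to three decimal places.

-0.371

At P_A = 23.09 and P_B = 11.8: Q_A = 477.314.
∂Q_A/∂P_B = -15.
ε = (∂Q_A/∂P_B)(P_B/Q_A) = -15 × (11.8/477.314) ≈ -0.371.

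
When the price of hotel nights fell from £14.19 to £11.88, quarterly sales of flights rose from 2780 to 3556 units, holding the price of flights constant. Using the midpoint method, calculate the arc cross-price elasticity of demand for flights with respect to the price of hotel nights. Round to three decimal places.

-1.382

ΔQ_A = 3556 − 2780 = 776; ΔP_B = 11.88 − 14.19 = -2.31.
Midpoints: Q̄_A = 3168.0, P̄_B = 13.04.
ε = (ΔQ_A/Q̄_A)/(ΔP_B/P̄_B) = (776/3168.0)/(-2.31/13.04) ≈ -1.382.
ε < 0: flights and hotel nights are complements.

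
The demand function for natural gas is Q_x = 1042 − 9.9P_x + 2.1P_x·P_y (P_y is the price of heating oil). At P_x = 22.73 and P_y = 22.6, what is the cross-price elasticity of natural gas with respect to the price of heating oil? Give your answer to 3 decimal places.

At P_x = 22.73 and P_y = 22.6: Q_x = 1895.739.
∂Q_x/∂P_y = 2.1P_x = 2.1(22.73) = 47.7330.
ε = (∂Q_x/∂P_y)(P_y/Q_x) = 47.7330 × (22.6/1895.739) ≈ 0.569.
ε > 0: substitutes.

0.569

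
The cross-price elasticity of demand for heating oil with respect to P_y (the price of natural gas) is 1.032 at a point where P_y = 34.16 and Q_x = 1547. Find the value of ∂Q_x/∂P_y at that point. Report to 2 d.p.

46.74

ε = (∂Q_x/∂P_y)·(P_y/Q_x) ⇒ ∂Q_x/∂P_y = ε·Q_x/P_y = 1.032 × 1547/34.16 ≈ 46.74.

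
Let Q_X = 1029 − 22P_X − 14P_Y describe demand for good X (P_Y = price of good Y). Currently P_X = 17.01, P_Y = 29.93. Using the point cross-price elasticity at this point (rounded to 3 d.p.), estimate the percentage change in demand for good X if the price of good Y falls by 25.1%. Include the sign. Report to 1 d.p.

44.6%

At P_X = 17.01, P_Y = 29.93: Q_X = 235.76.
∂Q_X/∂P_Y = -14.
ε = (∂Q_X/∂P_Y)(P_Y/Q_X) = -14.0000 × 29.93/235.76 ≈ -1.777.
%ΔQ_X ≈ ε × %ΔP_Y = -1.777 × (-25.1%) = 44.6%.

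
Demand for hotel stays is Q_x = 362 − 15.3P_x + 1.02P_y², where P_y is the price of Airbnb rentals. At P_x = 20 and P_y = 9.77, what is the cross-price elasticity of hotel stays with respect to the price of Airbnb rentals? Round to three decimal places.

At P_x = 20 and P_y = 9.77: Q_x = 153.362.
∂Q_x/∂P_y = 2.04P_y = 2.04(9.77) = 19.9308.
ε = (∂Q_x/∂P_y)(P_y/Q_x) = 19.9308 × (9.77/153.362) ≈ 1.270.

1.270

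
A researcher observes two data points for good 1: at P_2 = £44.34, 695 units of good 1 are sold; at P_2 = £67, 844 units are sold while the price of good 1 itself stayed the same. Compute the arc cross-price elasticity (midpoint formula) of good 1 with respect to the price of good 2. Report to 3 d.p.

0.476

ΔQ_1 = 844 − 695 = 149; ΔP_2 = 67 − 44.34 = 22.66.
Midpoints: Q̄_1 = 769.5, P̄_2 = 55.67.
ε = (ΔQ_1/Q̄_1)/(ΔP_2/P̄_2) = (149/769.5)/(22.66/55.67) ≈ 0.476.
ε > 0: good 1 and good 2 are substitutes.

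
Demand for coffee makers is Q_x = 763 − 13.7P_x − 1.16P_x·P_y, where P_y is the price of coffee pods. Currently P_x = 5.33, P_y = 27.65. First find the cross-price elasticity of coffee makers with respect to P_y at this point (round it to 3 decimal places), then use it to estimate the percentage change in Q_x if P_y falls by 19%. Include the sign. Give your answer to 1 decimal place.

At P_x = 5.33, P_y = 27.65: Q_x = 519.025.
∂Q_x/∂P_y = -1.16P_x = -6.1828.
ε = (∂Q_x/∂P_y)(P_y/Q_x) = -6.1828 × 27.65/519.025 ≈ -0.329.
%ΔQ_x ≈ ε × %ΔP_y = -0.329 × (-19%) = 6.3%.

6.3%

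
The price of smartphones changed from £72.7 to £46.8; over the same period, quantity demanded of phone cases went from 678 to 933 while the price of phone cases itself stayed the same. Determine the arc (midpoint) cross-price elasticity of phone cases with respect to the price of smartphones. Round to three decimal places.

-0.730

ΔQ_A = 933 − 678 = 255; ΔP_B = 46.8 − 72.7 = -25.9.
Midpoints: Q̄_A = 805.5, P̄_B = 59.75.
ε = (ΔQ_A/Q̄_A)/(ΔP_B/P̄_B) = (255/805.5)/(-25.9/59.75) ≈ -0.730.
ε < 0: phone cases and smartphones are complements.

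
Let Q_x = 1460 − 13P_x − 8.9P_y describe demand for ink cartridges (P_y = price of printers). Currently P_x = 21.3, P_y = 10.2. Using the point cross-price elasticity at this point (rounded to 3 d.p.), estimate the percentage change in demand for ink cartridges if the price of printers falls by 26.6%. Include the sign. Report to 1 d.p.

2.2%

At P_x = 21.3, P_y = 10.2: Q_x = 1092.32.
∂Q_x/∂P_y = -8.9.
ε = (∂Q_x/∂P_y)(P_y/Q_x) = -8.9000 × 10.2/1092.32 ≈ -0.083.
%ΔQ_x ≈ ε × %ΔP_y = -0.083 × (-26.6%) = 2.2%.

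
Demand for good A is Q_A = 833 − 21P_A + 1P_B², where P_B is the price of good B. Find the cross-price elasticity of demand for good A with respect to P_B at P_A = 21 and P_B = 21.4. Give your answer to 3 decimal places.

At P_A = 21 and P_B = 21.4: Q_A = 849.96.
∂Q_A/∂P_B = 2P_B = 2(21.4) = 42.8000.
ε = (∂Q_A/∂P_B)(P_B/Q_A) = 42.8000 × (21.4/849.96) ≈ 1.078.

1.078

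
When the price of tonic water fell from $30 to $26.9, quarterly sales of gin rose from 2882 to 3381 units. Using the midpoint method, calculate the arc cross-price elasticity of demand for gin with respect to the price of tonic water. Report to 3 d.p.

-1.462

ΔQ_A = 3381 − 2882 = 499; ΔP_B = 26.9 − 30 = -3.1.
Midpoints: Q̄_A = 3131.5, P̄_B = 28.45.
ε = (ΔQ_A/Q̄_A)/(ΔP_B/P̄_B) = (499/3131.5)/(-3.1/28.45) ≈ -1.462.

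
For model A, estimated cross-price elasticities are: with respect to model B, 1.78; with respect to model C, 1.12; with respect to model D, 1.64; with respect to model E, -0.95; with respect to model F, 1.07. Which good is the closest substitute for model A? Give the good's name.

model B

Substitutes have ε > 0. Among the positive values, 1.78 (model B) is largest.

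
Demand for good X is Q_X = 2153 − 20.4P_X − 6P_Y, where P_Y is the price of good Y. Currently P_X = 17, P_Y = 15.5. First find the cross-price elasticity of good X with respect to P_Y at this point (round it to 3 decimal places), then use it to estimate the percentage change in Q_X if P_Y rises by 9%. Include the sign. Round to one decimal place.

At P_X = 17, P_Y = 15.5: Q_X = 1713.2.
∂Q_X/∂P_Y = -6.
ε = (∂Q_X/∂P_Y)(P_Y/Q_X) = -6.0000 × 15.5/1713.2 ≈ -0.054.
%ΔQ_X ≈ ε × %ΔP_Y = -0.054 × (9%) = -0.5%.

-0.5%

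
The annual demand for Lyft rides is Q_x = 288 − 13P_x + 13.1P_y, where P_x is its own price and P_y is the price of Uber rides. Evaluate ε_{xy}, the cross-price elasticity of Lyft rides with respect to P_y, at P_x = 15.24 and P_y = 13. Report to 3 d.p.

At P_x = 15.24 and P_y = 13: Q_x = 260.18.
∂Q_x/∂P_y = 13.1.
ε = (∂Q_x/∂P_y)(P_y/Q_x) = 13.1 × (13/260.18) ≈ 0.655.
Since ε > 0, Lyft rides and Uber rides are substitutes.

0.655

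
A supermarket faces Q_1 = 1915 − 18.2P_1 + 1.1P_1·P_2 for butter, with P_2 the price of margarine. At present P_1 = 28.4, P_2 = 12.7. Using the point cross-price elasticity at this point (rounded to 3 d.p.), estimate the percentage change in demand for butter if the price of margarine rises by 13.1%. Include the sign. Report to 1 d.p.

2.9%

At P_1 = 28.4, P_2 = 12.7: Q_1 = 1794.868.
∂Q_1/∂P_2 = 1.1P_1 = 31.2400.
ε = (∂Q_1/∂P_2)(P_2/Q_1) = 31.2400 × 12.7/1794.868 ≈ 0.221.
%ΔQ_1 ≈ ε × %ΔP_2 = 0.221 × (13.1%) = 2.9%.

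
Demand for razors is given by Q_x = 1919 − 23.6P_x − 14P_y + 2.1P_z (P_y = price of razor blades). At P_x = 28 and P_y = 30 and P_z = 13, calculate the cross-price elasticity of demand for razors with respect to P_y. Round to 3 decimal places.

-0.485

At P_x = 28 and P_y = 30 and P_z = 13: Q_x = 865.5.
∂Q_x/∂P_y = -14.
ε = (∂Q_x/∂P_y)(P_y/Q_x) = -14 × (30/865.5) ≈ -0.485.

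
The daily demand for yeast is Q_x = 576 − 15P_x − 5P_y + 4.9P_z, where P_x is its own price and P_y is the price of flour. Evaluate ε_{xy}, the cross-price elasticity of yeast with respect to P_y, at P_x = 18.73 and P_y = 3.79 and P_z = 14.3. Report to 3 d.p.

-0.055

At P_x = 18.73 and P_y = 3.79 and P_z = 14.3: Q_x = 346.17.
∂Q_x/∂P_y = -5.
ε = (∂Q_x/∂P_y)(P_y/Q_x) = -5 × (3.79/346.17) ≈ -0.055.
Since ε < 0, yeast and flour are complements.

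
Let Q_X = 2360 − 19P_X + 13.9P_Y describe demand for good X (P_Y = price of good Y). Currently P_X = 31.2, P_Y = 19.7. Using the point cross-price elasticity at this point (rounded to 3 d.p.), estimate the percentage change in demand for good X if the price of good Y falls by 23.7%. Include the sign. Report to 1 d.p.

-3.2%

At P_X = 31.2, P_Y = 19.7: Q_X = 2041.03.
∂Q_X/∂P_Y = 13.9.
ε = (∂Q_X/∂P_Y)(P_Y/Q_X) = 13.9000 × 19.7/2041.03 ≈ 0.134.
%ΔQ_X ≈ ε × %ΔP_Y = 0.134 × (-23.7%) = -3.2%.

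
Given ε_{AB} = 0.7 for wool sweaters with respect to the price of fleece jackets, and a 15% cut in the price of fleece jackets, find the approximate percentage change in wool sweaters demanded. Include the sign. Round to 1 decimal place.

%ΔQ ≈ ε × %ΔP of fleece jackets = 0.7 × (-15%) = -10.5%.

-10.5%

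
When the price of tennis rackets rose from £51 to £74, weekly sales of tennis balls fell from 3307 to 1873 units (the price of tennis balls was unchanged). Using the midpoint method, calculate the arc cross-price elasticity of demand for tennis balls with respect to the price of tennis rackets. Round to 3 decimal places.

-1.505

ΔQ_A = 1873 − 3307 = -1434; ΔP_B = 74 − 51 = 23.
Midpoints: Q̄_A = 2590.0, P̄_B = 62.50.
ε = (ΔQ_A/Q̄_A)/(ΔP_B/P̄_B) = (-1434/2590.0)/(23/62.50) ≈ -1.505.
ε < 0: tennis balls and tennis rackets are complements.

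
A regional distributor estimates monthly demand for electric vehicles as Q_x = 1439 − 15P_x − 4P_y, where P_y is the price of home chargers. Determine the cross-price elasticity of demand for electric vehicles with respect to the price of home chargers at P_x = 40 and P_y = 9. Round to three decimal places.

-0.045

At P_x = 40 and P_y = 9: Q_x = 803.
∂Q_x/∂P_y = -4.
ε = (∂Q_x/∂P_y)(P_y/Q_x) = -4 × (9/803) ≈ -0.045.
Since ε < 0, electric vehicles and home chargers are complements.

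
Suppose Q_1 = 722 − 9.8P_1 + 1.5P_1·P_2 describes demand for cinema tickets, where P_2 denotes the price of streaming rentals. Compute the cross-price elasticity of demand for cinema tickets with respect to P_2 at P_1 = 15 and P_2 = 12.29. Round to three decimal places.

0.325

At P_1 = 15 and P_2 = 12.29: Q_1 = 851.525.
∂Q_1/∂P_2 = 1.5P_1 = 1.5(15) = 22.5000.
ε = (∂Q_1/∂P_2)(P_2/Q_1) = 22.5000 × (12.29/851.525) ≈ 0.325.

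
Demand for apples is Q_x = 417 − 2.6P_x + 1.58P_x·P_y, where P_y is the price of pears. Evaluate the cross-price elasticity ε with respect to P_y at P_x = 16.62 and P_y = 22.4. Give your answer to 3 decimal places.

0.611

At P_x = 16.62 and P_y = 22.4: Q_x = 962.003.
∂Q_x/∂P_y = 1.58P_x = 1.58(16.62) = 26.2596.
ε = (∂Q_x/∂P_y)(P_y/Q_x) = 26.2596 × (22.4/962.003) ≈ 0.611.
ε > 0: substitutes.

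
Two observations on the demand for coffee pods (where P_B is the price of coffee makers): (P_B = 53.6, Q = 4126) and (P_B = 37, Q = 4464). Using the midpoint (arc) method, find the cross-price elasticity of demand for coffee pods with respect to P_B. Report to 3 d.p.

-0.215

ΔQ_A = 4464 − 4126 = 338; ΔP_B = 37 − 53.6 = -16.6.
Midpoints: Q̄_A = 4295.0, P̄_B = 45.30.
ε = (ΔQ_A/Q̄_A)/(ΔP_B/P̄_B) = (338/4295.0)/(-16.6/45.30) ≈ -0.215.
ε < 0: coffee pods and coffee makers are complements.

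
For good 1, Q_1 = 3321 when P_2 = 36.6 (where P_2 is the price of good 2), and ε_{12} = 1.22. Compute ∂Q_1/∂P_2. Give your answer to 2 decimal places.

ε = (∂Q_1/∂P_2)·(P_2/Q_1) ⇒ ∂Q_1/∂P_2 = ε·Q_1/P_2 = 1.22 × 3321/36.6 ≈ 110.70.

110.70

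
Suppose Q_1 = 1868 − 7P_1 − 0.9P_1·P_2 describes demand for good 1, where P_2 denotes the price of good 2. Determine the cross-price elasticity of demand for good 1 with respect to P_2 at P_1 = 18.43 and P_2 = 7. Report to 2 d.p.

At P_1 = 18.43 and P_2 = 7: Q_1 = 1622.881.
∂Q_1/∂P_2 = -0.9P_1 = -0.9(18.43) = -16.5870.
ε = (∂Q_1/∂P_2)(P_2/Q_1) = -16.5870 × (7/1622.881) ≈ -0.07.

-0.07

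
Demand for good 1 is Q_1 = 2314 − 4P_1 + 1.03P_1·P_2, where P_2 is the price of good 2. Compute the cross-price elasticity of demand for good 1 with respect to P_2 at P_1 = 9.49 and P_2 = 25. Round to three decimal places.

0.097

At P_1 = 9.49 and P_2 = 25: Q_1 = 2520.407.
∂Q_1/∂P_2 = 1.03P_1 = 1.03(9.49) = 9.7747.
ε = (∂Q_1/∂P_2)(P_2/Q_1) = 9.7747 × (25/2520.407) ≈ 0.097.
ε > 0: substitutes.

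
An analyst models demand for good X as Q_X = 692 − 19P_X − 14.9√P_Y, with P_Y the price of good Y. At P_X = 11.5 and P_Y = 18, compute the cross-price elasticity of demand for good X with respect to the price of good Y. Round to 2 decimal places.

At P_X = 11.5 and P_Y = 18: Q_X = 410.285.
∂Q_X/∂P_Y = -14.9/(2√P_Y) = -14.9/(2√18) = -1.7560.
ε = (∂Q_X/∂P_Y)(P_Y/Q_X) = -1.7560 × (18/410.285) ≈ -0.08.
ε < 0: complements.

-0.08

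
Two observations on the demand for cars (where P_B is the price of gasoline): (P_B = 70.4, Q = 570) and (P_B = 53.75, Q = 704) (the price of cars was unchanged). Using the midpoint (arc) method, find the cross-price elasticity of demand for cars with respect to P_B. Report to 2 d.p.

-0.78

ΔQ_A = 704 − 570 = 134; ΔP_B = 53.75 − 70.4 = -16.65.
Midpoints: Q̄_A = 637.0, P̄_B = 62.08.
ε = (ΔQ_A/Q̄_A)/(ΔP_B/P̄_B) = (134/637.0)/(-16.65/62.08) ≈ -0.78.
ε < 0: cars and gasoline are complements.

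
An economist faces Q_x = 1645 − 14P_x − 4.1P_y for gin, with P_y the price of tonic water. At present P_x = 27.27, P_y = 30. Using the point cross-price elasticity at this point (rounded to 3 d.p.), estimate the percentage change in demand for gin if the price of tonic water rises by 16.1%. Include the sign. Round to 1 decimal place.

At P_x = 27.27, P_y = 30: Q_x = 1140.22.
∂Q_x/∂P_y = -4.1.
ε = (∂Q_x/∂P_y)(P_y/Q_x) = -4.1000 × 30/1140.22 ≈ -0.108.
%ΔQ_x ≈ ε × %ΔP_y = -0.108 × (16.1%) = -1.7%.

-1.7%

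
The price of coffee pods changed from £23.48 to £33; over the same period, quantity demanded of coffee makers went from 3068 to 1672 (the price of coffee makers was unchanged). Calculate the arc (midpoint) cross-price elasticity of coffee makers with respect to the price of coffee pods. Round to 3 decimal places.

ΔQ_A = 1672 − 3068 = -1396; ΔP_B = 33 − 23.48 = 9.52.
Midpoints: Q̄_A = 2370.0, P̄_B = 28.24.
ε = (ΔQ_A/Q̄_A)/(ΔP_B/P̄_B) = (-1396/2370.0)/(9.52/28.24) ≈ -1.747.

-1.747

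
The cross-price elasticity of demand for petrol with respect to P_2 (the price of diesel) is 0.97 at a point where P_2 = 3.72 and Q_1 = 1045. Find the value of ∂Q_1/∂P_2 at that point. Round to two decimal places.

ε = (∂Q_1/∂P_2)·(P_2/Q_1) ⇒ ∂Q_1/∂P_2 = ε·Q_1/P_2 = 0.97 × 1045/3.72 ≈ 272.49.

272.49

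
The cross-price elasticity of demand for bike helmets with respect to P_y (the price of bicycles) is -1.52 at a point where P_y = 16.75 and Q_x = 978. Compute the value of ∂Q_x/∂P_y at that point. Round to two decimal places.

-88.75

ε = (∂Q_x/∂P_y)·(P_y/Q_x) ⇒ ∂Q_x/∂P_y = ε·Q_x/P_y = -1.52 × 978/16.75 ≈ -88.75.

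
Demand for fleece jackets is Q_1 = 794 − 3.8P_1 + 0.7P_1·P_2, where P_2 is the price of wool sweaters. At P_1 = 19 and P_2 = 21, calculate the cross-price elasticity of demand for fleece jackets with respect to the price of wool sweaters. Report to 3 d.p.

At P_1 = 19 and P_2 = 21: Q_1 = 1001.1.
∂Q_1/∂P_2 = 0.7P_1 = 0.7(19) = 13.3000.
ε = (∂Q_1/∂P_2)(P_2/Q_1) = 13.3000 × (21/1001.1) ≈ 0.279.
ε > 0: substitutes.

0.279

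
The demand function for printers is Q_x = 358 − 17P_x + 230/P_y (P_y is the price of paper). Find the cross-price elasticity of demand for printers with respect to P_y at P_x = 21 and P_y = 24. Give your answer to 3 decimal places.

At P_x = 21 and P_y = 24: Q_x = 10.583.
∂Q_x/∂P_y = −230/P_y² = -0.3993.
ε = (∂Q_x/∂P_y)(P_y/Q_x) = -0.3993 × (24/10.583) ≈ -0.906.
ε < 0: complements.

-0.906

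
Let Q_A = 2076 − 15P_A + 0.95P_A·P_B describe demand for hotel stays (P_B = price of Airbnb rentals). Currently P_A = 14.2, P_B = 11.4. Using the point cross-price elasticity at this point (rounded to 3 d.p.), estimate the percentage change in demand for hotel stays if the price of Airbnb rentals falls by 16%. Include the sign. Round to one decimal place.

At P_A = 14.2, P_B = 11.4: Q_A = 2016.786.
∂Q_A/∂P_B = 0.95P_A = 13.4900.
ε = (∂Q_A/∂P_B)(P_B/Q_A) = 13.4900 × 11.4/2016.786 ≈ 0.076.
%ΔQ_A ≈ ε × %ΔP_B = 0.076 × (-16%) = -1.2%.

-1.2%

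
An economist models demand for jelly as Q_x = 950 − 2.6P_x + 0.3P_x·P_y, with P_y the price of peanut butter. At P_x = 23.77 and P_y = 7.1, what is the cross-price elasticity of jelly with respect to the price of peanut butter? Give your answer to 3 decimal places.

At P_x = 23.77 and P_y = 7.1: Q_x = 938.828.
∂Q_x/∂P_y = 0.3P_x = 0.3(23.77) = 7.1310.
ε = (∂Q_x/∂P_y)(P_y/Q_x) = 7.1310 × (7.1/938.828) ≈ 0.054.
ε > 0: substitutes.

0.054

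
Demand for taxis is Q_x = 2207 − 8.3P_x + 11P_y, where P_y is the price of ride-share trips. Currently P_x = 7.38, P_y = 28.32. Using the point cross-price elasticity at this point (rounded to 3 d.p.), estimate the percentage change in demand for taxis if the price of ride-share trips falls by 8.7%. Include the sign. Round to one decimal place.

At P_x = 7.38, P_y = 28.32: Q_x = 2457.266.
∂Q_x/∂P_y = 11.
ε = (∂Q_x/∂P_y)(P_y/Q_x) = 11.0000 × 28.32/2457.266 ≈ 0.127.
%ΔQ_x ≈ ε × %ΔP_y = 0.127 × (-8.7%) = -1.1%.

-1.1%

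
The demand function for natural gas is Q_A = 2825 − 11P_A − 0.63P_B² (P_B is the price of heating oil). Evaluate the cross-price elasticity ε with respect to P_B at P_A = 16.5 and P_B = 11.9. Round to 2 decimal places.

-0.07

At P_A = 16.5 and P_B = 11.9: Q_A = 2554.286.
∂Q_A/∂P_B = -1.26P_B = -1.26(11.9) = -14.9940.
ε = (∂Q_A/∂P_B)(P_B/Q_A) = -14.9940 × (11.9/2554.286) ≈ -0.07.
ε < 0: complements.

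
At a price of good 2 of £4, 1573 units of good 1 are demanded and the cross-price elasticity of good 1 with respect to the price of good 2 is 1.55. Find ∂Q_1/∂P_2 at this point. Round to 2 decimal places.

ε = (∂Q_1/∂P_2)·(P_2/Q_1) ⇒ ∂Q_1/∂P_2 = ε·Q_1/P_2 = 1.55 × 1573/4 ≈ 609.54.

609.54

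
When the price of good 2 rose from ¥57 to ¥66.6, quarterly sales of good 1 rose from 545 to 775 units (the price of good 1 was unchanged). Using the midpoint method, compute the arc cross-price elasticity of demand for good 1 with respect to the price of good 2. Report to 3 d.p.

2.243

ΔQ_1 = 775 − 545 = 230; ΔP_2 = 66.6 − 57 = 9.6.
Midpoints: Q̄_1 = 660.0, P̄_2 = 61.80.
ε = (ΔQ_1/Q̄_1)/(ΔP_2/P̄_2) = (230/660.0)/(9.6/61.80) ≈ 2.243.
ε > 0: good 1 and good 2 are substitutes.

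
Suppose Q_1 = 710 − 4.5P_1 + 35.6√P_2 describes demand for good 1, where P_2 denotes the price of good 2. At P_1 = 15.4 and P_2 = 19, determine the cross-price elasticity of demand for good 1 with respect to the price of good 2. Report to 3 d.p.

At P_1 = 15.4 and P_2 = 19: Q_1 = 795.877.
∂Q_1/∂P_2 = 35.6/(2√P_2) = 35.6/(2√19) = 4.0836.
ε = (∂Q_1/∂P_2)(P_2/Q_1) = 4.0836 × (19/795.877) ≈ 0.097.

0.097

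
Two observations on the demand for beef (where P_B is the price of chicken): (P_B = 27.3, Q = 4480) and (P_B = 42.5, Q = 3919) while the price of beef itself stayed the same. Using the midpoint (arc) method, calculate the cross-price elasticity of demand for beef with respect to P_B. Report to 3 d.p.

-0.307

ΔQ_A = 3919 − 4480 = -561; ΔP_B = 42.5 − 27.3 = 15.2.
Midpoints: Q̄_A = 4199.5, P̄_B = 34.90.
ε = (ΔQ_A/Q̄_A)/(ΔP_B/P̄_B) = (-561/4199.5)/(15.2/34.90) ≈ -0.307.
ε < 0: beef and chicken are complements.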